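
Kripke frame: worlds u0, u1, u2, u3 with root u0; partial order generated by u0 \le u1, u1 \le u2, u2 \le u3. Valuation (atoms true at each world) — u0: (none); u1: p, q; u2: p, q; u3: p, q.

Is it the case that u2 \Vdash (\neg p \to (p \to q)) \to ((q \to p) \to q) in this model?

Yes

u2 \Vdash (\neg p \to (p \to q)) \to ((q \to p) \to q): every world accessible from u2 that forces \neg p \to (p \to q) (namely u2, u3) also forces (q \to p) \to q.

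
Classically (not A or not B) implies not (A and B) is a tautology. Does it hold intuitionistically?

Yes

This is a constructively valid De Morgan direction (disjunction of negations to negated conjunction), which is intuitionistically derivable.
If not A holds at a world then no accessible world forces A, hence none forces A and B; likewise for not B.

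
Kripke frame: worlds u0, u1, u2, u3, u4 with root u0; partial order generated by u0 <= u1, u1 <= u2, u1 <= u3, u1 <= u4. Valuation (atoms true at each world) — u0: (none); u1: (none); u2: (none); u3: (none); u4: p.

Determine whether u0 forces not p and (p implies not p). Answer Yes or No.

No

u0 does not force not p and (p implies not p) since u0 fails not p.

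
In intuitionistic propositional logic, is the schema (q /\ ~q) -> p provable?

This is an instance of ex falso quodlibet, which is intuitionistically derivable.
No world can force both q and ~q, so the antecedent q /\ ~q is never forced and the implication holds vacuously at every world.

Yes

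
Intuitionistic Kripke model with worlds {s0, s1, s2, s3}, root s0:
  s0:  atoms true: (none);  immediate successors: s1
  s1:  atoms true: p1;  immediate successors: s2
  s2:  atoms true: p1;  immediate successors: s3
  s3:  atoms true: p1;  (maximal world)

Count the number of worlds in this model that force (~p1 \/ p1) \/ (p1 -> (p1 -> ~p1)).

3

s0: does not force it — s0 ||-/- (~p1 \/ p1) \/ (p1 -> (p1 -> ~p1)): neither disjunct is forced at s0.
s1: forces it.
s2: forces it.
s3: forces it.
Worlds forcing the formula: {s1, s2, s3}.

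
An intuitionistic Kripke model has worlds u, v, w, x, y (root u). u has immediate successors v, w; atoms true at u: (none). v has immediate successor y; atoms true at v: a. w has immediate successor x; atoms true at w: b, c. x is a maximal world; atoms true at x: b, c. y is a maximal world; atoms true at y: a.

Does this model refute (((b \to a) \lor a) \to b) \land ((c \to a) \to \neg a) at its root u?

Yes

u \nVdash (((b \to a) \lor a) \to b) \land ((c \to a) \to \neg a) since u fails ((b \to a) \lor a) \to b.
So the root u does not force (((b \to a) \lor a) \to b) \land ((c \to a) \to \neg a); the model is a countermodel.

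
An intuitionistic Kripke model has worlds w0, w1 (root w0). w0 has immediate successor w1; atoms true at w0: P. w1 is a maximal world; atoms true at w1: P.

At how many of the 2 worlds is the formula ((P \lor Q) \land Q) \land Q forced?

w0: does not force it — w0 \nVdash ((P \lor Q) \land Q) \land Q since w0 fails (P \lor Q) \land Q.
w1: does not force it.
Worlds forcing the formula: { }.

0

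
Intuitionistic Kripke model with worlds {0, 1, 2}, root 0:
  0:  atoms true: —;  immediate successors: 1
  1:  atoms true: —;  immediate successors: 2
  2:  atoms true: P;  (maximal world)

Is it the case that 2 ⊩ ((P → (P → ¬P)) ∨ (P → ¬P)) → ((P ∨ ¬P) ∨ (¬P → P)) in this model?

2 ⊩ ((P → (P → ¬P)) ∨ (P → ¬P)) → ((P ∨ ¬P) ∨ (¬P → P)) vacuously: no world accessible from 2 forces the antecedent (P → (P → ¬P)) ∨ (P → ¬P).

Yes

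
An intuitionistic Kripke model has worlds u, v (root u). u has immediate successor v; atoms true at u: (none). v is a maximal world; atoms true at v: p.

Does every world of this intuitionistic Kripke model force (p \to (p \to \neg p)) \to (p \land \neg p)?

Yes

u \Vdash (p \to (p \to \neg p)) \to (p \land \neg p) vacuously: no world accessible from u forces the antecedent p \to (p \to \neg p).
Since the root u forces (p \to (p \to \neg p)) \to (p \land \neg p) and forcing is persistent (monotone upward), every world forces it.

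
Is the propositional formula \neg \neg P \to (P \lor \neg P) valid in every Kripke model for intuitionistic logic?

This is a variant of double-negation elimination (deriving excluded middle from double negation), which is not intuitionistically valid.
A Kripke countermodel: worlds 0, 1; order generated by 0 \le 1; atoms true at each world — 0:{}; 1:{P}.
0 \nVdash \neg \neg P \to (P \lor \neg P): already at 0 itself, 0 \Vdash \neg \neg P but 0 \nVdash P \lor \neg P.
0 \nVdash P \lor \neg P: neither disjunct is forced at 0.
0 lacks atom P, so 0 \nVdash P.
So the root 0 does not force the formula.

No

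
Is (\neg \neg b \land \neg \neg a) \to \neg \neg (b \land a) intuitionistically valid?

This is the distribution of double negation over conjunction, which is intuitionistically derivable.
Assume \neg \neg b, \neg \neg a, and \neg (b \land a). From b we'd get \neg a (since b \land a is refuted), contradicting \neg \neg a; so \neg b, contradicting \neg \neg b.

Yes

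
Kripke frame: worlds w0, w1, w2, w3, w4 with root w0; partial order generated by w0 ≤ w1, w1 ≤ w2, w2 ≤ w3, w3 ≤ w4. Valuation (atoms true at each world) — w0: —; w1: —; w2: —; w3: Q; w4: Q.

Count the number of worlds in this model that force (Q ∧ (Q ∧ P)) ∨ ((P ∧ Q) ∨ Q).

w0: does not force it — w0 ⊮ (Q ∧ (Q ∧ P)) ∨ ((P ∧ Q) ∨ Q): neither disjunct is forced at w0.
w1: does not force it.
w2: does not force it.
w3: forces it.
w4: forces it.
Worlds forcing the formula: {w3, w4}.

2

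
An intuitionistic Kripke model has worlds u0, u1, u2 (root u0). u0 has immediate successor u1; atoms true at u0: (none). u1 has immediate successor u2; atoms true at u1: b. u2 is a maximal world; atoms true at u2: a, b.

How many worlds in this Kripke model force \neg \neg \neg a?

u0: does not force it — u0 \nVdash \neg \neg \neg a since u0 is accessible from u0 and u0 \Vdash \neg \neg a.
u1: does not force it — u1 \nVdash \neg \neg \neg a since u1 is accessible from u1 and u1 \Vdash \neg \neg a.
u2: does not force it.
Worlds forcing the formula: { }.

0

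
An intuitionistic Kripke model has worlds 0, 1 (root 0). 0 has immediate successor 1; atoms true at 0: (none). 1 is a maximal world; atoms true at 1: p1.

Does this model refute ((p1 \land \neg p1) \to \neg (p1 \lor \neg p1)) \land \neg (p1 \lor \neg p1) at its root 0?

Yes

0 \nVdash ((p1 \land \neg p1) \to \neg (p1 \lor \neg p1)) \land \neg (p1 \lor \neg p1) since 0 fails \neg (p1 \lor \neg p1).
So the root 0 does not force ((p1 \land \neg p1) \to \neg (p1 \lor \neg p1)) \land \neg (p1 \lor \neg p1); the model is a countermodel.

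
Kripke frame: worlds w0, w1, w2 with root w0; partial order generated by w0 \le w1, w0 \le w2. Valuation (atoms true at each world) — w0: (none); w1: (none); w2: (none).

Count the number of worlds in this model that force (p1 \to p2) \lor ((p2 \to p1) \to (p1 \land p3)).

3

w0: forces it.
w1: forces it.
w2: forces it.
Worlds forcing the formula: {w0, w1, w2}.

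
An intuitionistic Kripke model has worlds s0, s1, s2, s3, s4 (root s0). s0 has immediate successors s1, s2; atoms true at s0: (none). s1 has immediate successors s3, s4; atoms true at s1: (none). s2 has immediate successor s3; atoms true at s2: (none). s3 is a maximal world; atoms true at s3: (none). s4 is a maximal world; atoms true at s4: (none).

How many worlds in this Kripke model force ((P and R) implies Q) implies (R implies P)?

s0: forces it.
s1: forces it.
s2: forces it.
s3: forces it.
s4: forces it.
Worlds forcing the formula: {s0, s1, s2, s3, s4}.

5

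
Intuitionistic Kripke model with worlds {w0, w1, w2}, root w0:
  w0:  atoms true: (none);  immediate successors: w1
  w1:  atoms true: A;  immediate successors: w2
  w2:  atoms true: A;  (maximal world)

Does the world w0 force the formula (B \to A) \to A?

No

w0 \nVdash (B \to A) \to A: already at w0 itself, w0 \Vdash B \to A but w0 \nVdash A.
w0 lacks atom A, so w0 \nVdash A.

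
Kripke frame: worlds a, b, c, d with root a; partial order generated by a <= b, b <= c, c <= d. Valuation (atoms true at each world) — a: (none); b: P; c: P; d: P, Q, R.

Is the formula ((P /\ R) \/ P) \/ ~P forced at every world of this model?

No

Not every world: a ||-/- ((P /\ R) \/ P) \/ ~P.
a ||-/- ((P /\ R) \/ P) \/ ~P: neither disjunct is forced at a.
a ||-/- (P /\ R) \/ P: neither disjunct is forced at a.
a ||-/- P /\ R since a fails P.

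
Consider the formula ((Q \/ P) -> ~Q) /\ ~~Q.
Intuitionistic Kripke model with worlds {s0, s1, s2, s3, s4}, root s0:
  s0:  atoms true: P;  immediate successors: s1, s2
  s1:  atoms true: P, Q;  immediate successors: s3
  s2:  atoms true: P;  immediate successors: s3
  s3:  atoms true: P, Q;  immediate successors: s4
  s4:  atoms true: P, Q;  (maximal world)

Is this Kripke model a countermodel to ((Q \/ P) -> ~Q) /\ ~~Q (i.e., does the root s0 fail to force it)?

s0 ||-/- ((Q \/ P) -> ~Q) /\ ~~Q since s0 fails (Q \/ P) -> ~Q.
So the root s0 does not force ((Q \/ P) -> ~Q) /\ ~~Q; the model is a countermodel.

Yes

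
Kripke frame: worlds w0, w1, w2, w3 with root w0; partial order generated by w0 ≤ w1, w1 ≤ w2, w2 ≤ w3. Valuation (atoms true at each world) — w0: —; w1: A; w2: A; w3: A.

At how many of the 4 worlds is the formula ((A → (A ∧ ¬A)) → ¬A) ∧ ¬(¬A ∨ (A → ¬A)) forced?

4

w0: forces it.
w1: forces it.
w2: forces it.
w3: forces it.
Worlds forcing the formula: {w0, w1, w2, w3}.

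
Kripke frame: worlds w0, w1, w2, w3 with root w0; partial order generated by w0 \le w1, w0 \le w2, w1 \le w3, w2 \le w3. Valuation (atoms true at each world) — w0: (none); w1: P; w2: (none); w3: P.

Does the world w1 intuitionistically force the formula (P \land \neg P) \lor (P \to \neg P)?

w1 \nVdash (P \land \neg P) \lor (P \to \neg P): neither disjunct is forced at w1.
w1 \nVdash P \land \neg P since w1 fails \neg P.

No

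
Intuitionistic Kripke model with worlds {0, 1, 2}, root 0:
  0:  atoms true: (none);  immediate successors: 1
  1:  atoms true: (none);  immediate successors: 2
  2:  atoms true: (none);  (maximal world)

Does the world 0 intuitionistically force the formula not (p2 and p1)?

Yes

0 forces not (p2 and p1): no world accessible from 0 forces p2 and p1.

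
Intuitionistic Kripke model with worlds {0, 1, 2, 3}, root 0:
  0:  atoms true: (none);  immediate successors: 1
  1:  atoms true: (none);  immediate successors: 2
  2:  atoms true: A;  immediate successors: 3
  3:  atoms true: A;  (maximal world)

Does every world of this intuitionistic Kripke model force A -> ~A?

No

Not every world: 0 ||-/- A -> ~A.
0 ||-/- A -> ~A: at the accessible world 2, 2 ||- A but 2 ||-/- ~A.
2 ||-/- ~A since 2 is accessible from 2 and 2 ||- A.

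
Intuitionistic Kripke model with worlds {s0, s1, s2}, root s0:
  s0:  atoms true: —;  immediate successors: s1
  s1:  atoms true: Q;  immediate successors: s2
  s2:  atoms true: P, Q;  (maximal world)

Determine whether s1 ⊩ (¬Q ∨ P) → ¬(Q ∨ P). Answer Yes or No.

s1 ⊮ (¬Q ∨ P) → ¬(Q ∨ P): at the accessible world s2, s2 ⊩ ¬Q ∨ P but s2 ⊮ ¬(Q ∨ P).
s2 ⊮ ¬(Q ∨ P) since s2 is accessible from s2 and s2 ⊩ Q ∨ P.
s2 ⊩ Q ∨ P via the disjunct Q.

No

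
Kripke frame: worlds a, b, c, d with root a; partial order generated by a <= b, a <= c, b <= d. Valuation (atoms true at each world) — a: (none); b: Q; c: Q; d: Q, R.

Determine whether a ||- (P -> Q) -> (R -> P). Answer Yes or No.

a ||-/- (P -> Q) -> (R -> P): already at a itself, a ||- P -> Q but a ||-/- R -> P.
a ||-/- R -> P: at the accessible world d, d ||- R but d ||-/- P.
d lacks atom P, so d ||-/- P.

No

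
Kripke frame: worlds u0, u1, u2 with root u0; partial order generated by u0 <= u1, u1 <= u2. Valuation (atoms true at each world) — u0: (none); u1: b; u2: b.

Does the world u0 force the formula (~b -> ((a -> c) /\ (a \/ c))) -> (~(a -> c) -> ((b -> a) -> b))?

Yes

u0 ||- (~b -> ((a -> c) /\ (a \/ c))) -> (~(a -> c) -> ((b -> a) -> b)): every world accessible from u0 that forces ~b -> ((a -> c) /\ (a \/ c)) (namely u0, u1, u2) also forces ~(a -> c) -> ((b -> a) -> b).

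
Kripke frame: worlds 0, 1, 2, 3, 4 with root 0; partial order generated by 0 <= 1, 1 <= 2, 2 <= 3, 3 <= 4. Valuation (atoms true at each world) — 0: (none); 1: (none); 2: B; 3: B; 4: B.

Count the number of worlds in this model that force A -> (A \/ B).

0: forces it.
1: forces it.
2: forces it.
3: forces it.
4: forces it.
Worlds forcing the formula: {0, 1, 2, 3, 4}.

5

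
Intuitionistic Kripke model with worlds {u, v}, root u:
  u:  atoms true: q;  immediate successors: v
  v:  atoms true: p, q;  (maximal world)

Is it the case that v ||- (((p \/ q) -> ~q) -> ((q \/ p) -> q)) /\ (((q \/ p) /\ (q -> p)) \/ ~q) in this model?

v ||- (((p \/ q) -> ~q) -> ((q \/ p) -> q)) /\ (((q \/ p) /\ (q -> p)) \/ ~q) since v forces both conjuncts.

Yes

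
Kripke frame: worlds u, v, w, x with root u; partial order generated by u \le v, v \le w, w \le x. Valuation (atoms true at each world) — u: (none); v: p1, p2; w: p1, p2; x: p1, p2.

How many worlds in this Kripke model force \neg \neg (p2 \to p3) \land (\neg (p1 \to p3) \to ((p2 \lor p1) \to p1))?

u: does not force it — u \nVdash \neg \neg (p2 \to p3) \land (\neg (p1 \to p3) \to ((p2 \lor p1) \to p1)) since u fails \neg \neg (p2 \to p3).
v: does not force it — v \nVdash \neg \neg (p2 \to p3) \land (\neg (p1 \to p3) \to ((p2 \lor p1) \to p1)) since v fails \neg \neg (p2 \to p3).
w: does not force it — w \nVdash \neg \neg (p2 \to p3) \land (\neg (p1 \to p3) \to ((p2 \lor p1) \to p1)) since w fails \neg \neg (p2 \to p3).
x: does not force it.
Worlds forcing the formula: { }.

0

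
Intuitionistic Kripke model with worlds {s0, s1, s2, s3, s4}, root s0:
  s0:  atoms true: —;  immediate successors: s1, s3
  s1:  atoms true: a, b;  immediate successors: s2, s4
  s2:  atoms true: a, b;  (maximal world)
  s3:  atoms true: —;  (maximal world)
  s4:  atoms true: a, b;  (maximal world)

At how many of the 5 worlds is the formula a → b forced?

5

s0: forces it.
s1: forces it.
s2: forces it.
s3: forces it.
s4: forces it.
Worlds forcing the formula: {s0, s1, s2, s3, s4}.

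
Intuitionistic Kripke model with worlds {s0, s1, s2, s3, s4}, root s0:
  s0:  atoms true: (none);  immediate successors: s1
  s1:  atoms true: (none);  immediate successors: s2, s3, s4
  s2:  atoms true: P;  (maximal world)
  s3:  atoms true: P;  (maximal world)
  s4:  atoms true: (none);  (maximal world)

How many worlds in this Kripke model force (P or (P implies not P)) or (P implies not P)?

s0: does not force it — s0 does not force (P or (P implies not P)) or (P implies not P): neither disjunct is forced at s0.
s1: does not force it.
s2: forces it.
s3: forces it.
s4: forces it.
Worlds forcing the formula: {s2, s3, s4}.

3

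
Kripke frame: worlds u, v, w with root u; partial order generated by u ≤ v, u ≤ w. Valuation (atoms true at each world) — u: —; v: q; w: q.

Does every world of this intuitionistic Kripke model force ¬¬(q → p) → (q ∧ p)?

u ⊩ ¬¬(q → p) → (q ∧ p) vacuously: no world accessible from u forces the antecedent ¬¬(q → p).
Since the root u forces ¬¬(q → p) → (q ∧ p) and forcing is persistent (monotone upward), every world forces it.

Yes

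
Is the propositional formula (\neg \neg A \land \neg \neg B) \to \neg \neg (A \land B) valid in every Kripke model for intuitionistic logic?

Yes

This is the distribution of double negation over conjunction, which is intuitionistically derivable.
Assume \neg \neg A, \neg \neg B, and \neg (A \land B). From A we'd get \neg B (since A \land B is refuted), contradicting \neg \neg B; so \neg A, contradicting \neg \neg A.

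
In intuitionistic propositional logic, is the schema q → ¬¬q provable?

Yes

This is double-negation introduction, which is intuitionistically derivable.
If a world forces q then every accessible world forces q (persistence), so none forces ¬q; hence ¬¬q.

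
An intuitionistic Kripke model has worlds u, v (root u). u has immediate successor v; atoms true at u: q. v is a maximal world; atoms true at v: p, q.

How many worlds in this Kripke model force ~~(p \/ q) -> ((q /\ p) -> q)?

u: forces it.
v: forces it.
Worlds forcing the formula: {u, v}.

2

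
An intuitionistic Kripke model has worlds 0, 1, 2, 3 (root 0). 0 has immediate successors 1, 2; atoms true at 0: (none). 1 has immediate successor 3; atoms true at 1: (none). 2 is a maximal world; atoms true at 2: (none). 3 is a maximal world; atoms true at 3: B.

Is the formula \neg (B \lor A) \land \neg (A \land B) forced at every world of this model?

Not every world: 0 \nVdash \neg (B \lor A) \land \neg (A \land B).
0 \nVdash \neg (B \lor A) \land \neg (A \land B) since 0 fails \neg (B \lor A).

No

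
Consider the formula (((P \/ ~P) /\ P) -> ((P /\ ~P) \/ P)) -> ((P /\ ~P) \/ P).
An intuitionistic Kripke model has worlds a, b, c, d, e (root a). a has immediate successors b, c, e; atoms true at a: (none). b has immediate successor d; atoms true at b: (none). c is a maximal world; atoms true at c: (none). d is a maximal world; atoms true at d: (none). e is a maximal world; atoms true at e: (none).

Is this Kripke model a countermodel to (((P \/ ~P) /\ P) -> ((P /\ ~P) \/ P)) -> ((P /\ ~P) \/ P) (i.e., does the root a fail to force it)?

Yes

a ||-/- (((P \/ ~P) /\ P) -> ((P /\ ~P) \/ P)) -> ((P /\ ~P) \/ P): already at a itself, a ||- ((P \/ ~P) /\ P) -> ((P /\ ~P) \/ P) but a ||-/- (P /\ ~P) \/ P.
a ||-/- (P /\ ~P) \/ P: neither disjunct is forced at a.
a ||-/- P /\ ~P since a fails P.
So the root a does not force (((P \/ ~P) /\ P) -> ((P /\ ~P) \/ P)) -> ((P /\ ~P) \/ P); the model is a countermodel.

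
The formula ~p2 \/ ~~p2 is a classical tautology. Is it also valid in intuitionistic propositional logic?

No

This is the weak law of excluded middle, which is not intuitionistically valid.
A Kripke countermodel: worlds s0, s1, s2; order generated by s0 <= s1, s0 <= s2; atoms true at each world — s0:{}; s1:{p2}; s2:{}.
s0 ||-/- ~p2 \/ ~~p2: neither disjunct is forced at s0.
s0 ||-/- ~p2 since s1 is accessible from s0 and s1 ||- p2.
So the root s0 does not force the formula.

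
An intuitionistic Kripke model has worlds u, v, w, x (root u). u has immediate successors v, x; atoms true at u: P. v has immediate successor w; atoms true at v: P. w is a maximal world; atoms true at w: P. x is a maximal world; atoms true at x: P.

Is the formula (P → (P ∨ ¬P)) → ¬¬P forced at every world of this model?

u ⊩ (P → (P ∨ ¬P)) → ¬¬P: every world accessible from u that forces P → (P ∨ ¬P) (namely u, v, w, x) also forces ¬¬P.
Since the root u forces (P → (P ∨ ¬P)) → ¬¬P and forcing is persistent (monotone upward), every world forces it.

Yes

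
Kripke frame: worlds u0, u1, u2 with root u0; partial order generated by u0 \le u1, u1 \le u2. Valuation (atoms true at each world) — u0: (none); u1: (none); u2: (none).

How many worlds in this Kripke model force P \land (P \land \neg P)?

0

u0: does not force it — u0 \nVdash P \land (P \land \neg P) since u0 fails P.
u1: does not force it.
u2: does not force it.
Worlds forcing the formula: { }.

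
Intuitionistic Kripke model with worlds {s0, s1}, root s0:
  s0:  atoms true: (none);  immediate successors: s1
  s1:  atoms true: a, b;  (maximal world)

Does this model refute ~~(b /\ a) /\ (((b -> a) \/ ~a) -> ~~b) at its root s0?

s0 ||- ~~(b /\ a) /\ (((b -> a) \/ ~a) -> ~~b) since s0 forces both conjuncts.
So the root s0 forces ~~(b /\ a) /\ (((b -> a) \/ ~a) -> ~~b); the model is not a countermodel.

No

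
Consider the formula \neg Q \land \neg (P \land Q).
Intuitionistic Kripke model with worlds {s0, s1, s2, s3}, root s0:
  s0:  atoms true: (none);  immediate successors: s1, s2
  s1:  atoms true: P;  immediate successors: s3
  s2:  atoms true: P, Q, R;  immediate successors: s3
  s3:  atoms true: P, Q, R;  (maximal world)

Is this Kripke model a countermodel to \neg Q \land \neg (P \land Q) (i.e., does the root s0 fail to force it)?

Yes

s0 \nVdash \neg Q \land \neg (P \land Q) since s0 fails \neg Q.
So the root s0 does not force \neg Q \land \neg (P \land Q); the model is a countermodel.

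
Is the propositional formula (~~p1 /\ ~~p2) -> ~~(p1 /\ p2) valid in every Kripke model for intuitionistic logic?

This is the distribution of double negation over conjunction, which is intuitionistically derivable.
Assume ~~p1, ~~p2, and ~(p1 /\ p2). From p1 we'd get ~p2 (since p1 /\ p2 is refuted), contradicting ~~p2; so ~p1, contradicting ~~p1.

Yes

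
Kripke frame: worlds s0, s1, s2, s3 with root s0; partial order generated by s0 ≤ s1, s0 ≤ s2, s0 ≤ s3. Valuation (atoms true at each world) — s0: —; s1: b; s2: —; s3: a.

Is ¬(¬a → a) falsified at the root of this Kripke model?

s0 ⊮ ¬(¬a → a) since s3 is accessible from s0 and s3 ⊩ ¬a → a.
s3 ⊩ ¬a → a vacuously: no world accessible from s3 forces the antecedent ¬a.
So the root s0 does not force ¬(¬a → a); the model is a countermodel.

Yes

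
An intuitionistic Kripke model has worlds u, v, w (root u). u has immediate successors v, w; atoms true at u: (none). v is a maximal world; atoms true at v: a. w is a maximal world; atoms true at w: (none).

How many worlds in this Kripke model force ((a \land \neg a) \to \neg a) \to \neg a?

u: does not force it — u \nVdash ((a \land \neg a) \to \neg a) \to \neg a: already at u itself, u \Vdash (a \land \neg a) \to \neg a but u \nVdash \neg a.
v: does not force it — v \nVdash ((a \land \neg a) \to \neg a) \to \neg a: already at v itself, v \Vdash (a \land \neg a) \to \neg a but v \nVdash \neg a.
w: forces it.
Worlds forcing the formula: {w}.

1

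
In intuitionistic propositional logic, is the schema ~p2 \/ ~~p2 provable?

This is the weak law of excluded middle, which is not intuitionistically valid.
A Kripke countermodel: worlds s0, s1, s2; order generated by s0 <= s1, s0 <= s2; atoms true at each world — s0:{}; s1:{p2}; s2:{}.
s0 ||-/- ~p2 \/ ~~p2: neither disjunct is forced at s0.
s0 ||-/- ~p2 since s1 is accessible from s0 and s1 ||- p2.
So the root s0 does not force the formula.

No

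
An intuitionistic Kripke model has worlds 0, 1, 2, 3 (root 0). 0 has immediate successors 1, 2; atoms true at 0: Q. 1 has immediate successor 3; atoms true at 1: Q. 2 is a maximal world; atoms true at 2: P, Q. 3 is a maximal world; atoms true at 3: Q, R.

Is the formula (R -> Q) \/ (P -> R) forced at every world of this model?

Yes

0 ||- (R -> Q) \/ (P -> R) via the disjunct R -> Q.
Since the root 0 forces (R -> Q) \/ (P -> R) and forcing is persistent (monotone upward), every world forces it.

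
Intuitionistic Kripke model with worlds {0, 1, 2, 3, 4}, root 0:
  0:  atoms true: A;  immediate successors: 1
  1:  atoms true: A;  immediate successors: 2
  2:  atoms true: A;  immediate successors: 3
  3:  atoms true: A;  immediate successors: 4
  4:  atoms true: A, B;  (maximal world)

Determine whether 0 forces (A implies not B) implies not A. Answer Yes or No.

0 forces (A implies not B) implies not A vacuously: no world accessible from 0 forces the antecedent A implies not B.

Yes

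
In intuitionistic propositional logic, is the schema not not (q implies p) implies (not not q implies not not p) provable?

Yes

This is the distribution of double negation over implication, which is intuitionistically derivable.
Assume not not (q implies p) and not not q; suppose not p. Then q implies p would give not q (by contraposition), contradicting not not q; so not (q implies p), contradicting not not (q implies p). Hence not not p.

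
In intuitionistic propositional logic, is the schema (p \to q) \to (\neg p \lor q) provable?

This is the material-implication-as-disjunction principle, which is not intuitionistically valid.
A Kripke countermodel: worlds s0, s1; order generated by s0 \le s1; atoms true at each world — s0:{}; s1:{p,q}.
s0 \nVdash (p \to q) \to (\neg p \lor q): already at s0 itself, s0 \Vdash p \to q but s0 \nVdash \neg p \lor q.
s0 \nVdash \neg p \lor q: neither disjunct is forced at s0.
s0 \nVdash \neg p since s1 is accessible from s0 and s1 \Vdash p.
So the root s0 does not force the formula.

No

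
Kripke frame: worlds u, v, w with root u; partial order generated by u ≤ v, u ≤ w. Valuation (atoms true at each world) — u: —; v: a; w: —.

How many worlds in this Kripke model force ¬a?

1

u: does not force it — u ⊮ ¬a since v is accessible from u and v ⊩ a.
v: does not force it — v ⊮ ¬a since v is accessible from v and v ⊩ a.
w: forces it.
Worlds forcing the formula: {w}.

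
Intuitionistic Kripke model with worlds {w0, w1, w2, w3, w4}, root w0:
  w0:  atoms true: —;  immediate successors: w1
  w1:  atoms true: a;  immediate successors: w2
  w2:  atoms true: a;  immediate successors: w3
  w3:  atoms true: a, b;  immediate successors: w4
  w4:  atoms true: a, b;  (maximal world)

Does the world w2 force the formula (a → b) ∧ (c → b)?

No

w2 ⊮ (a → b) ∧ (c → b) since w2 fails a → b.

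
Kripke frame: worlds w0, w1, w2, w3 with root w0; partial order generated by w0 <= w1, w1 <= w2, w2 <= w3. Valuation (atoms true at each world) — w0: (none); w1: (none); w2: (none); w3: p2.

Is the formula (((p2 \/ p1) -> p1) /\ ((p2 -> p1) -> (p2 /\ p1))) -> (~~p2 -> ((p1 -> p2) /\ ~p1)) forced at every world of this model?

Yes

w0 ||- (((p2 \/ p1) -> p1) /\ ((p2 -> p1) -> (p2 /\ p1))) -> (~~p2 -> ((p1 -> p2) /\ ~p1)) vacuously: no world accessible from w0 forces the antecedent ((p2 \/ p1) -> p1) /\ ((p2 -> p1) -> (p2 /\ p1)).
Since the root w0 forces (((p2 \/ p1) -> p1) /\ ((p2 -> p1) -> (p2 /\ p1))) -> (~~p2 -> ((p1 -> p2) /\ ~p1)) and forcing is persistent (monotone upward), every world forces it.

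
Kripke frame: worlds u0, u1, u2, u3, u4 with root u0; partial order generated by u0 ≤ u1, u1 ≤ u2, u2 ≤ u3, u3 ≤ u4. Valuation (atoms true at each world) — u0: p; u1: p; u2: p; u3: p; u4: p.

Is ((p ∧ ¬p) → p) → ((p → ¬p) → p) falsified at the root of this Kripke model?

No

u0 ⊩ ((p ∧ ¬p) → p) → ((p → ¬p) → p): every world accessible from u0 that forces (p ∧ ¬p) → p (namely u0, u1, u2, u3, u4) also forces (p → ¬p) → p.
So the root u0 forces ((p ∧ ¬p) → p) → ((p → ¬p) → p); the model is not a countermodel.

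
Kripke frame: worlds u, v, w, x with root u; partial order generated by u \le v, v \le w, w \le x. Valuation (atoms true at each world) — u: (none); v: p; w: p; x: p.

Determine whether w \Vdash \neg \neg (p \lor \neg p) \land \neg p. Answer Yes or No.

No

w \nVdash \neg \neg (p \lor \neg p) \land \neg p since w fails \neg p.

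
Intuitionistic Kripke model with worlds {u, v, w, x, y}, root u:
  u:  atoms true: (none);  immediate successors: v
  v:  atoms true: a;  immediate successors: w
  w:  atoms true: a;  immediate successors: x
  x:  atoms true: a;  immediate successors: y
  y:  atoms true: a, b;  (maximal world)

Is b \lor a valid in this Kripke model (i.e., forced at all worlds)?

No

Not every world: u \nVdash b \lor a.
u \nVdash b \lor a: neither disjunct is forced at u.
u lacks atom b, so u \nVdash b.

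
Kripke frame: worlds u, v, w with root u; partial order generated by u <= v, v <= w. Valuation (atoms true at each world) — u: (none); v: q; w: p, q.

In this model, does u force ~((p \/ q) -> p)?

No

u ||-/- ~((p \/ q) -> p) since w is accessible from u and w ||- (p \/ q) -> p.
w ||- (p \/ q) -> p: every world accessible from w that forces p \/ q (namely w) also forces p.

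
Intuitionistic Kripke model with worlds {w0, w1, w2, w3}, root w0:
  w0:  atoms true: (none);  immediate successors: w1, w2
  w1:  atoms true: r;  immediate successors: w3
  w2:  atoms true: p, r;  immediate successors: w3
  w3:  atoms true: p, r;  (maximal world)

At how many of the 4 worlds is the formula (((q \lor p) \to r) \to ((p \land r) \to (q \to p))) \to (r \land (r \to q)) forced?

w0: does not force it — w0 \nVdash (((q \lor p) \to r) \to ((p \land r) \to (q \to p))) \to (r \land (r \to q)): already at w0 itself, w0 \Vdash ((q \lor p) \to r) \to ((p \land r) \to (q \to p)) but w0 \nVdash r \land (r \to q).
w1: does not force it — w1 \nVdash (((q \lor p) \to r) \to ((p \land r) \to (q \to p))) \to (r \land (r \to q)): already at w1 itself, w1 \Vdash ((q \lor p) \to r) \to ((p \land r) \to (q \to p)) but w1 \nVdash r \land (r \to q).
w2: does not force it — w2 \nVdash (((q \lor p) \to r) \to ((p \land r) \to (q \to p))) \to (r \land (r \to q)): already at w2 itself, w2 \Vdash ((q \lor p) \to r) \to ((p \land r) \to (q \to p)) but w2 \nVdash r \land (r \to q).
w3: does not force it.
Worlds forcing the formula: { }.

0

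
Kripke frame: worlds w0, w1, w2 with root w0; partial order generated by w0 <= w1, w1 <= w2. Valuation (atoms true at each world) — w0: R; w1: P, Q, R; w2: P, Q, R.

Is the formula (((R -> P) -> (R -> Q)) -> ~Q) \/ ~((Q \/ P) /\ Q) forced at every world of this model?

No

Not every world: w0 ||-/- (((R -> P) -> (R -> Q)) -> ~Q) \/ ~((Q \/ P) /\ Q).
w0 ||-/- (((R -> P) -> (R -> Q)) -> ~Q) \/ ~((Q \/ P) /\ Q): neither disjunct is forced at w0.
w0 ||-/- ((R -> P) -> (R -> Q)) -> ~Q: already at w0 itself, w0 ||- (R -> P) -> (R -> Q) but w0 ||-/- ~Q.
w0 ||-/- ~Q since w1 is accessible from w0 and w1 ||- Q.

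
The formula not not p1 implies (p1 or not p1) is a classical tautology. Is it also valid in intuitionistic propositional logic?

This is a variant of double-negation elimination (deriving excluded middle from double negation), which is not intuitionistically valid.
A Kripke countermodel: worlds w0, w1; order generated by w0 <= w1; atoms true at each world — w0:{}; w1:{p1}.
w0 does not force not not p1 implies (p1 or not p1): already at w0 itself, w0 forces not not p1 but w0 does not force p1 or not p1.
w0 does not force p1 or not p1: neither disjunct is forced at w0.
w0 lacks atom p1, so w0 does not force p1.
So the root w0 does not force the formula.

No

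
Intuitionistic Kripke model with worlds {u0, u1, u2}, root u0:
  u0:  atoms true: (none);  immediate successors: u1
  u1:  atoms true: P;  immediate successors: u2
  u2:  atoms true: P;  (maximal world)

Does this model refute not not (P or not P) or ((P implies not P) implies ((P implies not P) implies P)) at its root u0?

No

u0 forces not not (P or not P) or ((P implies not P) implies ((P implies not P) implies P)) via the disjunct not not (P or not P).
So the root u0 forces not not (P or not P) or ((P implies not P) implies ((P implies not P) implies P)); the model is not a countermodel.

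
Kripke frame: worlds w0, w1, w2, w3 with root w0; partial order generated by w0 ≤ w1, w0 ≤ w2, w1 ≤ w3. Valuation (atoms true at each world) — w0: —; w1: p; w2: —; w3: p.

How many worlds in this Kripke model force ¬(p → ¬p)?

w0: does not force it — w0 ⊮ ¬(p → ¬p) since w2 is accessible from w0 and w2 ⊩ p → ¬p.
w1: forces it.
w2: does not force it.
w3: forces it.
Worlds forcing the formula: {w1, w3}.

2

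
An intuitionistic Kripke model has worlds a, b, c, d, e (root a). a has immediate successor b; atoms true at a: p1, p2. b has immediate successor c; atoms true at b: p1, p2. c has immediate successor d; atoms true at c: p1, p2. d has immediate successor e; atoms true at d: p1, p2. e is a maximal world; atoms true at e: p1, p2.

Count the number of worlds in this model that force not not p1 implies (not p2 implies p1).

a: forces it.
b: forces it.
c: forces it.
d: forces it.
e: forces it.
Worlds forcing the formula: {a, b, c, d, e}.

5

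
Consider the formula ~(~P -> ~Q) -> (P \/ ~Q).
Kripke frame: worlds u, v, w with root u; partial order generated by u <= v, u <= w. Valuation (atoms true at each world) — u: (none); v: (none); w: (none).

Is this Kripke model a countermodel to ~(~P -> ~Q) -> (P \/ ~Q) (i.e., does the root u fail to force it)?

No

u ||- ~(~P -> ~Q) -> (P \/ ~Q) vacuously: no world accessible from u forces the antecedent ~(~P -> ~Q).
So the root u forces ~(~P -> ~Q) -> (P \/ ~Q); the model is not a countermodel.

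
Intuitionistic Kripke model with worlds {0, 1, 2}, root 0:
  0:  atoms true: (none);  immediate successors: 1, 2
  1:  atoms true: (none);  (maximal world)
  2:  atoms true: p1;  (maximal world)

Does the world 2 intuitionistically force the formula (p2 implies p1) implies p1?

2 forces (p2 implies p1) implies p1: every world accessible from 2 that forces p2 implies p1 (namely 2) also forces p1.

Yes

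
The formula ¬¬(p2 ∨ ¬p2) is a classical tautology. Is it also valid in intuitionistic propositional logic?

Yes

This is the double negation of excluded middle, which is intuitionistically derivable.
Assuming ¬(p2 ∨ ¬p2): from p2 we'd get p2 ∨ ¬p2, so ¬p2; but then p2 ∨ ¬p2 again — contradiction. Hence ¬¬(p2 ∨ ¬p2).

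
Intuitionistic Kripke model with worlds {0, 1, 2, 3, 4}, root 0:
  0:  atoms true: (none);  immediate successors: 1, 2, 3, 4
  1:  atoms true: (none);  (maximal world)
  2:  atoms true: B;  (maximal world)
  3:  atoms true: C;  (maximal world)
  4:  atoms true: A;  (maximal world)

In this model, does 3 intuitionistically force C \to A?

No

3 \nVdash C \to A: already at 3 itself, 3 \Vdash C but 3 \nVdash A.
3 lacks atom A, so 3 \nVdash A.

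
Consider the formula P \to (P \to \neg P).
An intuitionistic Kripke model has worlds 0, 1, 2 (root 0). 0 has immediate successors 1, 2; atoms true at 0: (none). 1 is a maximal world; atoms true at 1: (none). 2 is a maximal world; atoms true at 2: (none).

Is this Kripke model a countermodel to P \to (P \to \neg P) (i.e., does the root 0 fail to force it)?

0 \Vdash P \to (P \to \neg P) vacuously: no world accessible from 0 forces the antecedent P.
So the root 0 forces P \to (P \to \neg P); the model is not a countermodel.

No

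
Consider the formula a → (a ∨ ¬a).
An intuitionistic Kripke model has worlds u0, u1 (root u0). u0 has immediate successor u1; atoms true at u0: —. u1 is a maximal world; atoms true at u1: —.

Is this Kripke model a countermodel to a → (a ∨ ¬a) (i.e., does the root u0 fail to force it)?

u0 ⊩ a → (a ∨ ¬a) vacuously: no world accessible from u0 forces the antecedent a.
So the root u0 forces a → (a ∨ ¬a); the model is not a countermodel.

No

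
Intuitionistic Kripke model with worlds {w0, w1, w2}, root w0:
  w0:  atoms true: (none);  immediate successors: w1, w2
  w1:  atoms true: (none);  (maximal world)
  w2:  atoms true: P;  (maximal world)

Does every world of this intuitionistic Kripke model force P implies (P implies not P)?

No

Not every world: w0 does not force P implies (P implies not P).
w0 does not force P implies (P implies not P): at the accessible world w2, w2 forces P but w2 does not force P implies not P.
w2 does not force P implies not P: already at w2 itself, w2 forces P but w2 does not force not P.
w2 does not force not P since w2 is accessible from w2 and w2 forces P.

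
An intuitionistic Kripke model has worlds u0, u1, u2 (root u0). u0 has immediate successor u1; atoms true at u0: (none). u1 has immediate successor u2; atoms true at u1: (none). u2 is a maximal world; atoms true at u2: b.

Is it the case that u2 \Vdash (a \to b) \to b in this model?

Yes

u2 \Vdash (a \to b) \to b: every world accessible from u2 that forces a \to b (namely u2) also forces b.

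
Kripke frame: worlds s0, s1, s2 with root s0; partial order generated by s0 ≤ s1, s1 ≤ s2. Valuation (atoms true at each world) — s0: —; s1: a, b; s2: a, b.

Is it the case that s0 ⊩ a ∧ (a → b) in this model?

No

s0 ⊮ a ∧ (a → b) since s0 fails a.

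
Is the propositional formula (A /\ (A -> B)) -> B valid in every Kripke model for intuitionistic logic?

This is modus ponens in implicational form, which is intuitionistically derivable.
If a world forces A and A -> B, then applying the implication at that world (which is accessible from itself) gives B.

Yes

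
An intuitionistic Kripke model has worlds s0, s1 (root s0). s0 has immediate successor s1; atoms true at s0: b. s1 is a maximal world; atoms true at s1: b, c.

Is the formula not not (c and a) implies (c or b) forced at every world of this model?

Yes

s0 forces not not (c and a) implies (c or b) vacuously: no world accessible from s0 forces the antecedent not not (c and a).
Since the root s0 forces not not (c and a) implies (c or b) and forcing is persistent (monotone upward), every world forces it.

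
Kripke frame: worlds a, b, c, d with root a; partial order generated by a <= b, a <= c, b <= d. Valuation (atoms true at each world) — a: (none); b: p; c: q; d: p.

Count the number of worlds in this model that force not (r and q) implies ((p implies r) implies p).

a: does not force it — a does not force not (r and q) implies ((p implies r) implies p): already at a itself, a forces not (r and q) but a does not force (p implies r) implies p.
b: forces it.
c: does not force it.
d: forces it.
Worlds forcing the formula: {b, d}.

2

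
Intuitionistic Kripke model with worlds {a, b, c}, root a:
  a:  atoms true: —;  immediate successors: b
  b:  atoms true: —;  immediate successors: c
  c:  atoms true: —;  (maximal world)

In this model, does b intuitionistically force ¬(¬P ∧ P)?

b ⊩ ¬(¬P ∧ P): no world accessible from b forces ¬P ∧ P.

Yes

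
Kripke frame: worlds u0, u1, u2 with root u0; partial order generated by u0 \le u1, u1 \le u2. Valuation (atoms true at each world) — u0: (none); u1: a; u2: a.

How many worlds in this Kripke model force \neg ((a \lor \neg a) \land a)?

0

u0: does not force it — u0 \nVdash \neg ((a \lor \neg a) \land a) since u1 is accessible from u0 and u1 \Vdash (a \lor \neg a) \land a.
u1: does not force it — u1 \nVdash \neg ((a \lor \neg a) \land a) since u1 is accessible from u1 and u1 \Vdash (a \lor \neg a) \land a.
u2: does not force it.
Worlds forcing the formula: { }.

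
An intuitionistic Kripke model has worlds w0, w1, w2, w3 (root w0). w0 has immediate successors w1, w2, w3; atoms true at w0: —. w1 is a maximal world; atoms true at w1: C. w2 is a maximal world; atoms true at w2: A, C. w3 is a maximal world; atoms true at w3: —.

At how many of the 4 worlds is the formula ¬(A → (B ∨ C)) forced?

w0: does not force it — w0 ⊮ ¬(A → (B ∨ C)) since w0 is accessible from w0 and w0 ⊩ A → (B ∨ C).
w1: does not force it — w1 ⊮ ¬(A → (B ∨ C)) since w1 is accessible from w1 and w1 ⊩ A → (B ∨ C).
w2: does not force it — w2 ⊮ ¬(A → (B ∨ C)) since w2 is accessible from w2 and w2 ⊩ A → (B ∨ C).
w3: does not force it.
Worlds forcing the formula: { }.

0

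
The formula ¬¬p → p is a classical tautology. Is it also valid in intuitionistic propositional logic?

No

This is double-negation elimination, which is not intuitionistically valid.
A Kripke countermodel: worlds 0, 1; order generated by 0 ≤ 1; atoms true at each world — 0:{}; 1:{p}.
0 ⊮ ¬¬p → p: already at 0 itself, 0 ⊩ ¬¬p but 0 ⊮ p.
0 lacks atom p, so 0 ⊮ p.
So the root 0 does not force the formula.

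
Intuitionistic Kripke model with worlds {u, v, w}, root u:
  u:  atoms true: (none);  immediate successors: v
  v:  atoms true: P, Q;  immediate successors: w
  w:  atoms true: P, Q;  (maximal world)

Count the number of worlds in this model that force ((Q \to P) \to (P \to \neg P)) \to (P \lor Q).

3

u: forces it.
v: forces it.
w: forces it.
Worlds forcing the formula: {u, v, w}.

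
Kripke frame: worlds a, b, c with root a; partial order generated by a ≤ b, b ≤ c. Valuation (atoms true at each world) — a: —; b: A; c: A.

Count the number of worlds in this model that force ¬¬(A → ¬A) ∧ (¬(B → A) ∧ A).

0

a: does not force it — a ⊮ ¬¬(A → ¬A) ∧ (¬(B → A) ∧ A) since a fails ¬¬(A → ¬A).
b: does not force it — b ⊮ ¬¬(A → ¬A) ∧ (¬(B → A) ∧ A) since b fails ¬¬(A → ¬A).
c: does not force it.
Worlds forcing the formula: { }.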